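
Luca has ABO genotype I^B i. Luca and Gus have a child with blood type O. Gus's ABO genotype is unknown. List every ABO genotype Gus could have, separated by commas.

I^A i, I^B i, i i

For each candidate genotype of Gus, check whether crossing it with I^B i can produce every observed child phenotype.
  I^A I^A → possible child types {A, AB} ✗
  I^A I^B → possible child types {A, B, AB} ✗
  I^A i → possible child types {O, A, B, AB} ✓
  I^B I^B → possible child types {B} ✗
  I^B i → possible child types {O, B} ✓
  i i → possible child types {O, B} ✓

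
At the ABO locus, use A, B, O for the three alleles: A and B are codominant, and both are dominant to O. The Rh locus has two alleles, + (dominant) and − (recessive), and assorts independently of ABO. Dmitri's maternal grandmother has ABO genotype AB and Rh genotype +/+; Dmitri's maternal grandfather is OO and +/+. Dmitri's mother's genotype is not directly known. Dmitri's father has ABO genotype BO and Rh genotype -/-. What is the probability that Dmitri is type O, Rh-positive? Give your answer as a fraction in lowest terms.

Dmitri's mother's ABO genotype from AB × OO: 1/2 AO, 1/2 BO.
Crossing each possibility with the father BO and summing P(type O): 1/2·1/4 + 1/2·1/4 = 1/4.
Similarly for Rh via the mother's Rh distribution: P(Rh+) = 1.
Independent loci: 1/4 × 1 = 1/4.

1/4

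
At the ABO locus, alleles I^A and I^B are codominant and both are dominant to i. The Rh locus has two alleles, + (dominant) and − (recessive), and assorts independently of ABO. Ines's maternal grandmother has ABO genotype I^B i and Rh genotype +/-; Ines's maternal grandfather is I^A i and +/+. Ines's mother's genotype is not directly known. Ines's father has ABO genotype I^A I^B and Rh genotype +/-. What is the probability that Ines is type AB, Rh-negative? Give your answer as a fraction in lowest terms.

Ines's mother's ABO genotype from I^B i × I^A i: 1/4 I^A I^B, 1/4 I^A i, 1/4 I^B i, 1/4 i i.
Crossing each possibility with the father I^A I^B and summing P(type AB): 1/4·1/2 + 1/4·1/4 + 1/4·1/4 + 1/4·0 = 1/4.
Similarly for Rh via the mother's Rh distribution: P(Rh-) = 1/8.
Independent loci: 1/4 × 1/8 = 1/32.

1/32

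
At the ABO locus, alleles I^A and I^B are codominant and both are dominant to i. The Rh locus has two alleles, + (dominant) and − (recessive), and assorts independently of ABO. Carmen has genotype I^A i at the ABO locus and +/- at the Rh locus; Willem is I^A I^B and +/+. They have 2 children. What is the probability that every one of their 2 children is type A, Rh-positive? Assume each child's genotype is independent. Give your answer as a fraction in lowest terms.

ABO cross I^A i × I^A I^B → 1/2 A, 1/4 B, 1/4 AB.
Rh cross +/- × +/+ → 1 Rh+; so P(type A, Rh-positive) = 1/2 × 1 = 1/2 per child.
All 2 independent: (1/2)^2 = 1/4.

1/4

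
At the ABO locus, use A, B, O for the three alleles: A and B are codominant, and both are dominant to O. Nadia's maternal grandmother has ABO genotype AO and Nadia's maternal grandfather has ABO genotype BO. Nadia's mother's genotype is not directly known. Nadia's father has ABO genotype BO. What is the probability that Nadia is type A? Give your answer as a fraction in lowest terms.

Nadia's mother's ABO genotype from AO × BO: 1/4 AB, 1/4 AO, 1/4 BO, 1/4 OO.
Crossing each possibility with the father BO and summing P(type A): 1/4·1/4 + 1/4·1/4 + 1/4·0 + 1/4·0 = 1/8.

1/8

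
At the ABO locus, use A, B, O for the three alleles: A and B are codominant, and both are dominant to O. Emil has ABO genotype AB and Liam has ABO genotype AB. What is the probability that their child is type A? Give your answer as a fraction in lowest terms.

ABO cross AB × AB → offspring phenotypes: 1/4 A, 1/4 B, 1/2 AB.
So P(type A) = 1/4.

1/4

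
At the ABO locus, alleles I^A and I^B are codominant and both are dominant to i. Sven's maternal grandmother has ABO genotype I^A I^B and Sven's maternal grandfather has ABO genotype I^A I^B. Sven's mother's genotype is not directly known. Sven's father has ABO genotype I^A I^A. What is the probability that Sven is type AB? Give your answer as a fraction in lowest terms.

1/2

Sven's mother's ABO genotype from I^A I^B × I^A I^B: 1/4 I^A I^A, 1/2 I^A I^B, 1/4 I^B I^B.
Crossing each possibility with the father I^A I^A and summing P(type AB): 1/4·0 + 1/2·1/2 + 1/4·1 = 1/2.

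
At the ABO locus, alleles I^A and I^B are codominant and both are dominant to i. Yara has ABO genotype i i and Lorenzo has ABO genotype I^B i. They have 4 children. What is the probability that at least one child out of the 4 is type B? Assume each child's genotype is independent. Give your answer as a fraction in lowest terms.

ABO cross i i × I^B i → 1/2 O, 1/2 B.
So P(type B) = 1/2 per child.
P(none) = (1/2)^4 = 1/16; P(at least one) = 1 − 1/16 = 15/16.

15/16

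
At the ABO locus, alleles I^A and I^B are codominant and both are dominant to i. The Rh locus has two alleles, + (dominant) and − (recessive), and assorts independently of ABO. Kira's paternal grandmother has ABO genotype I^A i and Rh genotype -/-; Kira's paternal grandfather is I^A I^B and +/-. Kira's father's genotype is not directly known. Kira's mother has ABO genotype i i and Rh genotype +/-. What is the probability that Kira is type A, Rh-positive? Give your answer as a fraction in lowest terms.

Kira's father's ABO genotype from I^A i × I^A I^B: 1/4 I^A I^A, 1/4 I^A I^B, 1/4 I^A i, 1/4 I^B i.
Crossing each possibility with the mother i i and summing P(type A): 1/4·1 + 1/4·1/2 + 1/4·1/2 + 1/4·0 = 1/2.
Similarly for Rh via the father's Rh distribution: P(Rh+) = 5/8.
Independent loci: 1/2 × 5/8 = 5/16.

5/16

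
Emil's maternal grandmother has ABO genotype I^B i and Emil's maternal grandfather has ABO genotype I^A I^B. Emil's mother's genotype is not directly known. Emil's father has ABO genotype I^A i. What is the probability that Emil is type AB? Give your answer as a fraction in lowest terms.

1/4

Emil's mother's ABO genotype from I^B i × I^A I^B: 1/4 I^A I^B, 1/4 I^A i, 1/4 I^B I^B, 1/4 I^B i.
Crossing each possibility with the father I^A i and summing P(type AB): 1/4·1/4 + 1/4·0 + 1/4·1/2 + 1/4·1/4 = 1/4.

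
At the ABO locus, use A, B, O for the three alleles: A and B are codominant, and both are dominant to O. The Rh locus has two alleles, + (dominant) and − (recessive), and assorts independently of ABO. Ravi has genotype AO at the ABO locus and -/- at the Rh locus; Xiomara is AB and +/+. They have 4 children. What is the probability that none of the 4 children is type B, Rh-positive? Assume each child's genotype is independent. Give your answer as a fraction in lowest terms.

ABO cross AO × AB → 1/2 A, 1/4 B, 1/4 AB.
Rh cross -/- × +/+ → 1 Rh+; so P(type B, Rh-positive) = 1/4 × 1 = 1/4 per child.
P(not type B, Rh-positive) = 3/4 for one child; (3/4)^4 = 81/256.

81/256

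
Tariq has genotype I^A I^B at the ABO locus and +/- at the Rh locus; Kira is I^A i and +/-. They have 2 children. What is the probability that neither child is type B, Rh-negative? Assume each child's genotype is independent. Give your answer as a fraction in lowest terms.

ABO cross I^A I^B × I^A i → 1/2 A, 1/4 B, 1/4 AB.
Rh cross +/- × +/- → 3/4 Rh+, 1/4 Rh-; so P(type B, Rh-negative) = 1/4 × 1/4 = 1/16 per child.
P(not type B, Rh-negative) = 15/16 for one child; (15/16)^2 = 225/256.

225/256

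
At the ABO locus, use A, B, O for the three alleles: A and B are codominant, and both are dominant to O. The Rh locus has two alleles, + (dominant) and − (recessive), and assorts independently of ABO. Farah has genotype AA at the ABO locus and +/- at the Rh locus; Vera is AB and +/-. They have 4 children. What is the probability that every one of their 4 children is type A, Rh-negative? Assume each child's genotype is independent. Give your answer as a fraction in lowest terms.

1/4096

ABO cross AA × AB → 1/2 A, 1/2 AB.
Rh cross +/- × +/- → 3/4 Rh+, 1/4 Rh-; so P(type A, Rh-negative) = 1/2 × 1/4 = 1/8 per child.
All 4 independent: (1/8)^4 = 1/4096.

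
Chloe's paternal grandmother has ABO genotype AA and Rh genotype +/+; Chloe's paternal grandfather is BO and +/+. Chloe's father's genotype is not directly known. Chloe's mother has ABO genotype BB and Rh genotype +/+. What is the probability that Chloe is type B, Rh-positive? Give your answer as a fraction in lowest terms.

1/2

Chloe's father's ABO genotype from AA × BO: 1/2 AB, 1/2 AO.
Crossing each possibility with the mother BB and summing P(type B): 1/2·1/2 + 1/2·1/2 = 1/2.
Similarly for Rh via the father's Rh distribution: P(Rh+) = 1.
Independent loci: 1/2 × 1 = 1/2.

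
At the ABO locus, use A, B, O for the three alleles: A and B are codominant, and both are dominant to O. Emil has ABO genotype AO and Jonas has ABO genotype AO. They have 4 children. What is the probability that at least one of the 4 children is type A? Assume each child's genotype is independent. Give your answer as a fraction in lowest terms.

ABO cross AO × AO → 1/4 O, 3/4 A.
So P(type A) = 3/4 per child.
P(none) = (1/4)^4 = 1/256; P(at least one) = 1 − 1/256 = 255/256.

255/256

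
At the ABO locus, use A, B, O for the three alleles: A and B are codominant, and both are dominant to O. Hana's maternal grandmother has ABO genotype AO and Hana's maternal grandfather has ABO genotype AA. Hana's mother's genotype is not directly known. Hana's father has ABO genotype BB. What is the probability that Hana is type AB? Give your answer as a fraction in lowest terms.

Hana's mother's ABO genotype from AO × AA: 1/2 AA, 1/2 AO.
Crossing each possibility with the father BB and summing P(type AB): 1/2·1 + 1/2·1/2 = 3/4.

3/4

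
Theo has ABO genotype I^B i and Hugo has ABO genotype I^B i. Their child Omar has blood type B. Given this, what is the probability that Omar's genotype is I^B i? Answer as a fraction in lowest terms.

Cross I^B i × I^B i → 1/4 I^B I^B, 1/2 I^B i, 1/4 i i.
Type-B genotypes among offspring: I^B I^B (1/4), I^B i (1/2); total 3/4.
P(I^B i | type B) = (1/2) / (3/4) = 2/3.

2/3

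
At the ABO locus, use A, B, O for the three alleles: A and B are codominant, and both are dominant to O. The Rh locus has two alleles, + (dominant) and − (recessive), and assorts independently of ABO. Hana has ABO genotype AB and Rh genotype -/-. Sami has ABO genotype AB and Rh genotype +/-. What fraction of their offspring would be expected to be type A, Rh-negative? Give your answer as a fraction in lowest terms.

1/8

ABO cross AB × AB → offspring phenotypes: 1/4 A, 1/4 B, 1/2 AB.
Rh cross -/- × +/- → 1/2 Rh+, 1/2 Rh-.
Independent loci: P(type A, Rh-negative) = 1/4 × 1/2 = 1/8.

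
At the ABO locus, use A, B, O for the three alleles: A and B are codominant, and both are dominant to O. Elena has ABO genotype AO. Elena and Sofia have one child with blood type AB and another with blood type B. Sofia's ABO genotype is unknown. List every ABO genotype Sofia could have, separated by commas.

For each candidate genotype of Sofia, check whether crossing it with AO can produce every observed child phenotype.
  AA → possible child types {A} ✗
  AB → possible child types {A, B, AB} ✓
  AO → possible child types {O, A} ✗
  BB → possible child types {B, AB} ✓
  BO → possible child types {O, A, B, AB} ✓
  OO → possible child types {O, A} ✗

AB, BB, BO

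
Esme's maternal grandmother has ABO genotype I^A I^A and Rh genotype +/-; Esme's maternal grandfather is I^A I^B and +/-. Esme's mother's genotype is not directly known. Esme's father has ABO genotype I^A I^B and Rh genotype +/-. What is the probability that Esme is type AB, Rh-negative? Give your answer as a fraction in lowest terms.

Esme's mother's ABO genotype from I^A I^A × I^A I^B: 1/2 I^A I^A, 1/2 I^A I^B.
Crossing each possibility with the father I^A I^B and summing P(type AB): 1/2·1/2 + 1/2·1/2 = 1/2.
Similarly for Rh via the mother's Rh distribution: P(Rh-) = 1/4.
Independent loci: 1/2 × 1/4 = 1/8.

1/8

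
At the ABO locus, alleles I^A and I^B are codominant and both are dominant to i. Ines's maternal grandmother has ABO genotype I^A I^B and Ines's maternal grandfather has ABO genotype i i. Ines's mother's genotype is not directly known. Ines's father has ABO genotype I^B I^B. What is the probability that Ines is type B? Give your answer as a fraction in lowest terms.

Ines's mother's ABO genotype from I^A I^B × i i: 1/2 I^A i, 1/2 I^B i.
Crossing each possibility with the father I^B I^B and summing P(type B): 1/2·1/2 + 1/2·1 = 3/4.

3/4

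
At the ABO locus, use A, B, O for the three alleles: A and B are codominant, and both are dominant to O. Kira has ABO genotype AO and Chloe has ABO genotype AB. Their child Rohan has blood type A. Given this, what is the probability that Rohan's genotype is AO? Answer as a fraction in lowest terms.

1/2

Cross AO × AB → 1/4 AA, 1/4 AB, 1/4 AO, 1/4 BO.
Type-A genotypes among offspring: AA (1/4), AO (1/4); total 1/2.
P(AO | type A) = (1/4) / (1/2) = 1/2.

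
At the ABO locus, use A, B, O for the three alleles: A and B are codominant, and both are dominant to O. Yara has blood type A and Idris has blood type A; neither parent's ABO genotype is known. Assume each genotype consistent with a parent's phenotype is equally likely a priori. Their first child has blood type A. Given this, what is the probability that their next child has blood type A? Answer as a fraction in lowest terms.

19/20

Possible genotypes: Yara ∈ {AA, AO}; Idris ∈ {AA, AO}.
Weight each parental genotype pair by prior × P(type-A child):
  AA × AA: posterior weight 4/15; P(next child type A) = 1.
  AA × AO: posterior weight 4/15; P(next child type A) = 1.
  AO × AA: posterior weight 4/15; P(next child type A) = 1.
  AO × AO: posterior weight 1/5; P(next child type A) = 3/4.
Weighted sum = 19/20.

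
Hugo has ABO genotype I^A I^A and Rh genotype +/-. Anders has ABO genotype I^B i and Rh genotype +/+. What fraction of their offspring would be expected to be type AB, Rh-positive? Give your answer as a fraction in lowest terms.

1/2

ABO cross I^A I^A × I^B i → offspring phenotypes: 1/2 A, 1/2 AB.
Rh cross +/- × +/+ → 1 Rh+.
Independent loci: P(type AB, Rh-positive) = 1/2 × 1 = 1/2.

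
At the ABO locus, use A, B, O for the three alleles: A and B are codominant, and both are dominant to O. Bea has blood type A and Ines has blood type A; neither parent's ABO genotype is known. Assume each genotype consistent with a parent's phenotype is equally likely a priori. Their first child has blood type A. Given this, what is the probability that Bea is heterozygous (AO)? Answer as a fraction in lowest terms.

7/15

Possible genotypes: Bea ∈ {AA, AO}; Ines ∈ {AA, AO}.
Weight each parental genotype pair by prior × P(type-A child):
  AA × AA: posterior weight 4/15.
  AA × AO: posterior weight 4/15.
  AO × AA: posterior weight 4/15.
  AO × AO: posterior weight 1/5.
Sum the posterior weight over pairs where Bea is AO: 7/15.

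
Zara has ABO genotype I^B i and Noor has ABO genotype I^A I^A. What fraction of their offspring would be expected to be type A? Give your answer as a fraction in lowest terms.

1/2

ABO cross I^B i × I^A I^A → offspring phenotypes: 1/2 A, 1/2 AB.
So P(type A) = 1/2.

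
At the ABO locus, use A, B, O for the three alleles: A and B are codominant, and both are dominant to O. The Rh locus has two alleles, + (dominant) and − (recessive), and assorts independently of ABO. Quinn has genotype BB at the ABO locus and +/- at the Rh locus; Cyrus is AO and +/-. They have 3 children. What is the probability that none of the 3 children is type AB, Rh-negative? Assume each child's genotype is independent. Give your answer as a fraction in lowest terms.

343/512

ABO cross BB × AO → 1/2 B, 1/2 AB.
Rh cross +/- × +/- → 3/4 Rh+, 1/4 Rh-; so P(type AB, Rh-negative) = 1/2 × 1/4 = 1/8 per child.
P(not type AB, Rh-negative) = 7/8 for one child; (7/8)^3 = 343/512.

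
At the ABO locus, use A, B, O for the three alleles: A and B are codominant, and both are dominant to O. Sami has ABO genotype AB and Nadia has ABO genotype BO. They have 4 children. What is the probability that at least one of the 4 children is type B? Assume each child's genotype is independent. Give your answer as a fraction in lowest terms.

ABO cross AB × BO → 1/4 A, 1/2 B, 1/4 AB.
So P(type B) = 1/2 per child.
P(none) = (1/2)^4 = 1/16; P(at least one) = 1 − 1/16 = 15/16.

15/16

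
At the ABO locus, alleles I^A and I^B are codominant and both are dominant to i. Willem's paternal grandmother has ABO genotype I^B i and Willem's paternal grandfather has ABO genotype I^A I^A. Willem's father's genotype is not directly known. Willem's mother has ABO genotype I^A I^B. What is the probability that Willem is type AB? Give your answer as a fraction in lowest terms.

3/8

Willem's father's ABO genotype from I^B i × I^A I^A: 1/2 I^A I^B, 1/2 I^A i.
Crossing each possibility with the mother I^A I^B and summing P(type AB): 1/2·1/2 + 1/2·1/4 = 3/8.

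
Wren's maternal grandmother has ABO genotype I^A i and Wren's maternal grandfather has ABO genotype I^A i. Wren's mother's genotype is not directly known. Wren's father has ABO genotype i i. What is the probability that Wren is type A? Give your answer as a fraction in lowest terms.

Wren's mother's ABO genotype from I^A i × I^A i: 1/4 I^A I^A, 1/2 I^A i, 1/4 i i.
Crossing each possibility with the father i i and summing P(type A): 1/4·1 + 1/2·1/2 + 1/4·0 = 1/2.

1/2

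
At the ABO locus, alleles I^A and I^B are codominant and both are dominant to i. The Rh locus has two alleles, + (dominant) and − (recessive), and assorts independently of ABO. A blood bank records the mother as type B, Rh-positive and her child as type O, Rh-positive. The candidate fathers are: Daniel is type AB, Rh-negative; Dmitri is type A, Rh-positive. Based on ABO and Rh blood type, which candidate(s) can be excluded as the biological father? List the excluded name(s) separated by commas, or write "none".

A candidate is excluded only if no genotype consistent with his phenotype could produce a type O, Rh-positive child with a type B, Rh-positive mother.
Daniel (type AB, Rh-): no genotype consistent with that phenotype can produce a type-O Rh+ child with a type-B mother.

Daniel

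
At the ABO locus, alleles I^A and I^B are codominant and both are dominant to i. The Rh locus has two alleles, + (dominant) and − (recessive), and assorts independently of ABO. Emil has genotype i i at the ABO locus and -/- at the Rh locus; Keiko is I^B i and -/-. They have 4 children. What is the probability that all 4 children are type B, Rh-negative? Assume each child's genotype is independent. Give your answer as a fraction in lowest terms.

1/16

ABO cross i i × I^B i → 1/2 O, 1/2 B.
Rh cross -/- × -/- → 1 Rh-; so P(type B, Rh-negative) = 1/2 × 1 = 1/2 per child.
All 4 independent: (1/2)^4 = 1/16.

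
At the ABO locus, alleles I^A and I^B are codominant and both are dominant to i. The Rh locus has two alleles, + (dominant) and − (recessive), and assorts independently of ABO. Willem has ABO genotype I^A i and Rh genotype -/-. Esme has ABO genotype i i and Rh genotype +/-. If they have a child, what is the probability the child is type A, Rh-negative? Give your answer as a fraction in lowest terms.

1/4

ABO cross I^A i × i i → offspring phenotypes: 1/2 O, 1/2 A.
Rh cross -/- × +/- → 1/2 Rh+, 1/2 Rh-.
Independent loci: P(type A, Rh-negative) = 1/2 × 1/2 = 1/4.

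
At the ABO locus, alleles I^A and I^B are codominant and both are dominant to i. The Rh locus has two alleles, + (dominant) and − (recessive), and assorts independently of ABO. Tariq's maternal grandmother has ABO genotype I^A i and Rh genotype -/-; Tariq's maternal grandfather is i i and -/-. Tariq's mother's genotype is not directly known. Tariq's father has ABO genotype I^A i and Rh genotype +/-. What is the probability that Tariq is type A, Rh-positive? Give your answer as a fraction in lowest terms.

Tariq's mother's ABO genotype from I^A i × i i: 1/2 I^A i, 1/2 i i.
Crossing each possibility with the father I^A i and summing P(type A): 1/2·3/4 + 1/2·1/2 = 5/8.
Similarly for Rh via the mother's Rh distribution: P(Rh+) = 1/2.
Independent loci: 5/8 × 1/2 = 5/16.

5/16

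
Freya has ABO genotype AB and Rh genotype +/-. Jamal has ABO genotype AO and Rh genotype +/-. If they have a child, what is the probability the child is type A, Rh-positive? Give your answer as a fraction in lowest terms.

3/8

ABO cross AB × AO → offspring phenotypes: 1/2 A, 1/4 B, 1/4 AB.
Rh cross +/- × +/- → 3/4 Rh+, 1/4 Rh-.
Independent loci: P(type A, Rh-positive) = 1/2 × 3/4 = 3/8.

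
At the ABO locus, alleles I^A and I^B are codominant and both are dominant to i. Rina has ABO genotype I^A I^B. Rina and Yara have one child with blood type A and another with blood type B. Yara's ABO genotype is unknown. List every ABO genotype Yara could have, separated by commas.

I^A I^B, I^A i, I^B i, i i

For each candidate genotype of Yara, check whether crossing it with I^A I^B can produce every observed child phenotype.
  I^A I^A → possible child types {A, AB} ✗
  I^A I^B → possible child types {A, B, AB} ✓
  I^A i → possible child types {A, B, AB} ✓
  I^B I^B → possible child types {B, AB} ✗
  I^B i → possible child types {A, B, AB} ✓
  i i → possible child types {A, B} ✓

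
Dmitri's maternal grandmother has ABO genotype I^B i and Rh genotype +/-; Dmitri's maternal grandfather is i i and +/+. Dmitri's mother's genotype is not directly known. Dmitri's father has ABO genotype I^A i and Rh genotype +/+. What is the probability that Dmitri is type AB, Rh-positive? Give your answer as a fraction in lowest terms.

1/8

Dmitri's mother's ABO genotype from I^B i × i i: 1/2 I^B i, 1/2 i i.
Crossing each possibility with the father I^A i and summing P(type AB): 1/2·1/4 + 1/2·0 = 1/8.
Similarly for Rh via the mother's Rh distribution: P(Rh+) = 1.
Independent loci: 1/8 × 1 = 1/8.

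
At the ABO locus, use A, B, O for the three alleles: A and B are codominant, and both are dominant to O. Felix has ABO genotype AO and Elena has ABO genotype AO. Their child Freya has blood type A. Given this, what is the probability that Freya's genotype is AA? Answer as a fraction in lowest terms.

1/3

Cross AO × AO → 1/4 AA, 1/2 AO, 1/4 OO.
Type-A genotypes among offspring: AA (1/4), AO (1/2); total 3/4.
P(AA | type A) = (1/4) / (3/4) = 1/3.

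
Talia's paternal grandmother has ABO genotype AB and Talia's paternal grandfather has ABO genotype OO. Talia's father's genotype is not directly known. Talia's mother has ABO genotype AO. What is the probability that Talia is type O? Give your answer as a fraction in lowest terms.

Talia's father's ABO genotype from AB × OO: 1/2 AO, 1/2 BO.
Crossing each possibility with the mother AO and summing P(type O): 1/2·1/4 + 1/2·1/4 = 1/4.

1/4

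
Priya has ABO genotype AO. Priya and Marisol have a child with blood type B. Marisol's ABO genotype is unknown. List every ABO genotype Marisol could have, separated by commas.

For each candidate genotype of Marisol, check whether crossing it with AO can produce every observed child phenotype.
  AA → possible child types {A} ✗
  AB → possible child types {A, B, AB} ✓
  AO → possible child types {O, A} ✗
  BB → possible child types {B, AB} ✓
  BO → possible child types {O, A, B, AB} ✓
  OO → possible child types {O, A} ✗

AB, BB, BO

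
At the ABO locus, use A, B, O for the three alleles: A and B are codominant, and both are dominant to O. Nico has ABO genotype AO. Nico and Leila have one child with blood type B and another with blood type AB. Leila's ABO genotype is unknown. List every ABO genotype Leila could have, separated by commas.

AB, BB, BO

For each candidate genotype of Leila, check whether crossing it with AO can produce every observed child phenotype.
  AA → possible child types {A} ✗
  AB → possible child types {A, B, AB} ✓
  AO → possible child types {O, A} ✗
  BB → possible child types {B, AB} ✓
  BO → possible child types {O, A, B, AB} ✓
  OO → possible child types {O, A} ✗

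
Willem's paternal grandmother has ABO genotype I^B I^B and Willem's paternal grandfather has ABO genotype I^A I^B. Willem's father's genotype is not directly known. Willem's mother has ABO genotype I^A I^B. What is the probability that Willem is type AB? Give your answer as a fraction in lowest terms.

1/2

Willem's father's ABO genotype from I^B I^B × I^A I^B: 1/2 I^A I^B, 1/2 I^B I^B.
Crossing each possibility with the mother I^A I^B and summing P(type AB): 1/2·1/2 + 1/2·1/2 = 1/2.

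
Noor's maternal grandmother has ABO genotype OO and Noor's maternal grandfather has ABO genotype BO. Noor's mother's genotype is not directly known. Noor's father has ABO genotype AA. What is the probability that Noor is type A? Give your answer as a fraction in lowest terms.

3/4

Noor's mother's ABO genotype from OO × BO: 1/2 BO, 1/2 OO.
Crossing each possibility with the father AA and summing P(type A): 1/2·1/2 + 1/2·1 = 3/4.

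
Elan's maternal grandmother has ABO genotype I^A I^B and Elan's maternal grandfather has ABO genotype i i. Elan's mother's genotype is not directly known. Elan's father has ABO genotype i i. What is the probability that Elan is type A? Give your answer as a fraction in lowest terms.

Elan's mother's ABO genotype from I^A I^B × i i: 1/2 I^A i, 1/2 I^B i.
Crossing each possibility with the father i i and summing P(type A): 1/2·1/2 + 1/2·0 = 1/4.

1/4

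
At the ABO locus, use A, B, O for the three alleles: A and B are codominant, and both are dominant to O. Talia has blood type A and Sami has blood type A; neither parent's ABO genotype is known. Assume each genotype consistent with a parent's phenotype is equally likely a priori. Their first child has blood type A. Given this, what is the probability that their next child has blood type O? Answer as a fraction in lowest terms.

1/20

Possible genotypes: Talia ∈ {AA, AO}; Sami ∈ {AA, AO}.
Weight each parental genotype pair by prior × P(type-A child):
  AA × AA: posterior weight 4/15; P(next child type O) = 0.
  AA × AO: posterior weight 4/15; P(next child type O) = 0.
  AO × AA: posterior weight 4/15; P(next child type O) = 0.
  AO × AO: posterior weight 1/5; P(next child type O) = 1/4.
Weighted sum = 1/20.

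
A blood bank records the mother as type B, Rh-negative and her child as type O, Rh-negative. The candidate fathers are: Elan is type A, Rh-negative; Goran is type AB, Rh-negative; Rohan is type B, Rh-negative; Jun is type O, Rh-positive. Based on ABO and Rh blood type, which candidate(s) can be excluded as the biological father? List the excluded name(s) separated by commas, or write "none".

A candidate is excluded only if no genotype consistent with his phenotype could produce a type O, Rh-negative child with a type B, Rh-negative mother.
Goran (type AB, Rh-): no genotype consistent with that phenotype can produce a type-O Rh- child with a type-B mother.

Goran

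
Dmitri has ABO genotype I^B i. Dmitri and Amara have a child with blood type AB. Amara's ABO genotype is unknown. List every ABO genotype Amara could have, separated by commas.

For each candidate genotype of Amara, check whether crossing it with I^B i can produce every observed child phenotype.
  I^A I^A → possible child types {A, AB} ✓
  I^A I^B → possible child types {A, B, AB} ✓
  I^A i → possible child types {O, A, B, AB} ✓
  I^B I^B → possible child types {B} ✗
  I^B i → possible child types {O, B} ✗
  i i → possible child types {O, B} ✗

I^A I^A, I^A I^B, I^A i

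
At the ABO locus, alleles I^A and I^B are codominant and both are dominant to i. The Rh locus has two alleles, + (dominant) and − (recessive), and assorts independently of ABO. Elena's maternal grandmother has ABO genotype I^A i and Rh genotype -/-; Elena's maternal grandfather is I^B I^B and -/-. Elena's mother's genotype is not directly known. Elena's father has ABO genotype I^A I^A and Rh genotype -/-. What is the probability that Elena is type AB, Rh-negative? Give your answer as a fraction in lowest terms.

Elena's mother's ABO genotype from I^A i × I^B I^B: 1/2 I^A I^B, 1/2 I^B i.
Crossing each possibility with the father I^A I^A and summing P(type AB): 1/2·1/2 + 1/2·1/2 = 1/2.
Similarly for Rh via the mother's Rh distribution: P(Rh-) = 1.
Independent loci: 1/2 × 1 = 1/2.

1/2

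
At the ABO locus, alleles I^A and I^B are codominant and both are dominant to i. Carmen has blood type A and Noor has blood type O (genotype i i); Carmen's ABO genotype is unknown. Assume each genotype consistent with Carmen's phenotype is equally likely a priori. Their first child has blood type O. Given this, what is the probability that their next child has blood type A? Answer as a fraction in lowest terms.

1/2

Possible genotypes: Carmen ∈ {I^A I^A, I^A i}; Noor ∈ {i i}.
Weight each parental genotype pair by prior × P(type-O child):
  I^A i × i i: posterior weight 1; P(next child type A) = 1/2.
Weighted sum = 1/2.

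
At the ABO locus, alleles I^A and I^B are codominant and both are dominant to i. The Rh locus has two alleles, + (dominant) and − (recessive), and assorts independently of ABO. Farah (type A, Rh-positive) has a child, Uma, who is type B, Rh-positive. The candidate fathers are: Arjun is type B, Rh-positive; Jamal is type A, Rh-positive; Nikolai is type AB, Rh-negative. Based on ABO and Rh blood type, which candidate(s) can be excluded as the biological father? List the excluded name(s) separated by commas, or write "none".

Jamal

A candidate is excluded only if no genotype consistent with his phenotype could produce a type B, Rh-positive child with a type A, Rh-positive mother.
Jamal (type A, Rh+): no genotype consistent with that phenotype can produce a type-B Rh+ child with a type-A mother.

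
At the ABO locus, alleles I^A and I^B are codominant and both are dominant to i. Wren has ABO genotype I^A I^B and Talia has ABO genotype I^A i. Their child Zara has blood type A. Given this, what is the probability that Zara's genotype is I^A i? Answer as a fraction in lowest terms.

1/2

Cross I^A I^B × I^A i → 1/4 I^A I^A, 1/4 I^A I^B, 1/4 I^A i, 1/4 I^B i.
Type-A genotypes among offspring: I^A I^A (1/4), I^A i (1/4); total 1/2.
P(I^A i | type A) = (1/4) / (1/2) = 1/2.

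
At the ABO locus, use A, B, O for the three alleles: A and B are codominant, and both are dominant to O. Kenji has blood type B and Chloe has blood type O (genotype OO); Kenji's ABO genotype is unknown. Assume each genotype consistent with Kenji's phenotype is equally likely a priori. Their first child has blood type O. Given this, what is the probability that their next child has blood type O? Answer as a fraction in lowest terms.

1/2

Possible genotypes: Kenji ∈ {BB, BO}; Chloe ∈ {OO}.
Weight each parental genotype pair by prior × P(type-O child):
  BO × OO: posterior weight 1; P(next child type O) = 1/2.
Weighted sum = 1/2.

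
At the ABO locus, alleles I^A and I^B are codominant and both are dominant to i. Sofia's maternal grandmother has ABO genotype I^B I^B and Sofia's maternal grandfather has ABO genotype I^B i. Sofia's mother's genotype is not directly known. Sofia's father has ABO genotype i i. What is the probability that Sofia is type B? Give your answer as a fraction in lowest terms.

3/4

Sofia's mother's ABO genotype from I^B I^B × I^B i: 1/2 I^B I^B, 1/2 I^B i.
Crossing each possibility with the father i i and summing P(type B): 1/2·1 + 1/2·1/2 = 3/4.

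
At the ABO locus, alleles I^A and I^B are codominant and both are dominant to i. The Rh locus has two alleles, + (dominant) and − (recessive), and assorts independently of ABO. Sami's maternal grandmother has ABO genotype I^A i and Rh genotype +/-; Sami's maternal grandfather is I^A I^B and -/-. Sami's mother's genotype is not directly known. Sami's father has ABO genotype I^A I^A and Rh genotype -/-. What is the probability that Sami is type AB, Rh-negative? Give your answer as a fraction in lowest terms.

Sami's mother's ABO genotype from I^A i × I^A I^B: 1/4 I^A I^A, 1/4 I^A I^B, 1/4 I^A i, 1/4 I^B i.
Crossing each possibility with the father I^A I^A and summing P(type AB): 1/4·0 + 1/4·1/2 + 1/4·0 + 1/4·1/2 = 1/4.
Similarly for Rh via the mother's Rh distribution: P(Rh-) = 3/4.
Independent loci: 1/4 × 3/4 = 3/16.

3/16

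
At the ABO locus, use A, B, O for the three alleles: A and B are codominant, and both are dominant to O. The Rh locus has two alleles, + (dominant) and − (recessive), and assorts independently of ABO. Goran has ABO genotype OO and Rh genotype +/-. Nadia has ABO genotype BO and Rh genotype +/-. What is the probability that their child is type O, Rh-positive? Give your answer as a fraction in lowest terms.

ABO cross OO × BO → offspring phenotypes: 1/2 O, 1/2 B.
Rh cross +/- × +/- → 3/4 Rh+, 1/4 Rh-.
Independent loci: P(type O, Rh-positive) = 1/2 × 3/4 = 3/8.

3/8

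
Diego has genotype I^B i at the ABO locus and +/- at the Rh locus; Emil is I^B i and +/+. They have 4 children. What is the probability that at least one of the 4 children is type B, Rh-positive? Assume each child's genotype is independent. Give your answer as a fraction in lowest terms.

ABO cross I^B i × I^B i → 1/4 O, 3/4 B.
Rh cross +/- × +/+ → 1 Rh+; so P(type B, Rh-positive) = 3/4 × 1 = 3/4 per child.
P(none) = (1/4)^4 = 1/256; P(at least one) = 1 − 1/256 = 255/256.

255/256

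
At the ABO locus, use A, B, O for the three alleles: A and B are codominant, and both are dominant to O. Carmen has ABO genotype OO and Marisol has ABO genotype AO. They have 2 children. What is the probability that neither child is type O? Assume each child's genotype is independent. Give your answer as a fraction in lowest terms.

1/4

ABO cross OO × AO → 1/2 O, 1/2 A.
So P(type O) = 1/2 per child.
P(not type O) = 1/2 for one child; (1/2)^2 = 1/4.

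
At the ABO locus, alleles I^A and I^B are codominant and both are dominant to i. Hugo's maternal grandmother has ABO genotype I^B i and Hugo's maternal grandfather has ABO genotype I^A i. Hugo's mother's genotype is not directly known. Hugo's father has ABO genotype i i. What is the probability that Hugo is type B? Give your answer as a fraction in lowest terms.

1/4

Hugo's mother's ABO genotype from I^B i × I^A i: 1/4 I^A I^B, 1/4 I^A i, 1/4 I^B i, 1/4 i i.
Crossing each possibility with the father i i and summing P(type B): 1/4·1/2 + 1/4·0 + 1/4·1/2 + 1/4·0 = 1/4.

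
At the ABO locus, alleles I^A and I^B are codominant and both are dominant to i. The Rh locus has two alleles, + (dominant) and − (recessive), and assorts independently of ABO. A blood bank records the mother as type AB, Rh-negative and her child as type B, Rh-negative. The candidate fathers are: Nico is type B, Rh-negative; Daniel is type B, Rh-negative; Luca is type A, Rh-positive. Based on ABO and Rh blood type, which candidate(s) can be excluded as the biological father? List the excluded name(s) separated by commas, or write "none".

A candidate is excluded only if no genotype consistent with his phenotype could produce a type B, Rh-negative child with a type AB, Rh-negative mother.
Every candidate has at least one consistent genotype combination, so none can be excluded.

none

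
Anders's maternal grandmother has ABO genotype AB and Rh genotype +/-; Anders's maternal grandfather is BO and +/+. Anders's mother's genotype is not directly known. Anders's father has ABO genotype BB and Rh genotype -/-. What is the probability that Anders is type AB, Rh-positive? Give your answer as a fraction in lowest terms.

Anders's mother's ABO genotype from AB × BO: 1/4 AB, 1/4 AO, 1/4 BB, 1/4 BO.
Crossing each possibility with the father BB and summing P(type AB): 1/4·1/2 + 1/4·1/2 + 1/4·0 + 1/4·0 = 1/4.
Similarly for Rh via the mother's Rh distribution: P(Rh+) = 3/4.
Independent loci: 1/4 × 3/4 = 3/16.

3/16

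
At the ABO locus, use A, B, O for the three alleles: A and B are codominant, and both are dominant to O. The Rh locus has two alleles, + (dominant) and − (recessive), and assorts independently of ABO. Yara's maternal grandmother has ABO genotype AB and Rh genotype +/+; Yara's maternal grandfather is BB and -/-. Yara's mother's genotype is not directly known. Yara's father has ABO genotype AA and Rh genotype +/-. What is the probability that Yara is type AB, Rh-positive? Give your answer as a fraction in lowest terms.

Yara's mother's ABO genotype from AB × BB: 1/2 AB, 1/2 BB.
Crossing each possibility with the father AA and summing P(type AB): 1/2·1/2 + 1/2·1 = 3/4.
Similarly for Rh via the mother's Rh distribution: P(Rh+) = 3/4.
Independent loci: 3/4 × 3/4 = 9/16.

9/16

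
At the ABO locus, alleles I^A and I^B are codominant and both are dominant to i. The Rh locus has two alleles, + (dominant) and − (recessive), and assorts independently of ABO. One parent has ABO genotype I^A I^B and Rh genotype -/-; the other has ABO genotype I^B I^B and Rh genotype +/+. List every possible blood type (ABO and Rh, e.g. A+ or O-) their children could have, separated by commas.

Gametes from I^A I^B × I^B I^B give offspring ABO genotypes I^A I^B, I^B I^B, i.e. phenotypes B, AB.
Rh cross -/- × +/+ → phenotypes Rh+.
Combining independently: B+, AB+.

B+, AB+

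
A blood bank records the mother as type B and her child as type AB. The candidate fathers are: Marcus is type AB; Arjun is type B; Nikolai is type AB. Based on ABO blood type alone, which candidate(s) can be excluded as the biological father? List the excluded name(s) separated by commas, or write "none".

A candidate is excluded only if no genotype consistent with his phenotype could produce a type AB child with a type B mother.
Arjun (type B): no genotype consistent with that phenotype can produce a type-AB child with a type-B mother.

Arjun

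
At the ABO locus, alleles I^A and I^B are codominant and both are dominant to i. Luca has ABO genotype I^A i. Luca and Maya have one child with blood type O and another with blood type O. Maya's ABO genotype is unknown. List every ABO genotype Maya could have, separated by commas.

For each candidate genotype of Maya, check whether crossing it with I^A i can produce every observed child phenotype.
  I^A I^A → possible child types {A} ✗
  I^A I^B → possible child types {A, B, AB} ✗
  I^A i → possible child types {O, A} ✓
  I^B I^B → possible child types {B, AB} ✗
  I^B i → possible child types {O, A, B, AB} ✓
  i i → possible child types {O, A} ✓

I^A i, I^B i, i i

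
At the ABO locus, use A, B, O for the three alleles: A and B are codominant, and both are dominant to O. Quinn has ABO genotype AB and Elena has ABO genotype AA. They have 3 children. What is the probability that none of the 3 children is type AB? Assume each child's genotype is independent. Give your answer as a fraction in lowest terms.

ABO cross AB × AA → 1/2 A, 1/2 AB.
So P(type AB) = 1/2 per child.
P(not type AB) = 1/2 for one child; (1/2)^3 = 1/8.

1/8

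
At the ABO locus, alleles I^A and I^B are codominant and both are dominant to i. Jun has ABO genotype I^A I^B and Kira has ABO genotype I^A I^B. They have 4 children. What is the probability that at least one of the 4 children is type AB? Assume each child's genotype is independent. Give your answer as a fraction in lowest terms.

ABO cross I^A I^B × I^A I^B → 1/4 A, 1/4 B, 1/2 AB.
So P(type AB) = 1/2 per child.
P(none) = (1/2)^4 = 1/16; P(at least one) = 1 − 1/16 = 15/16.

15/16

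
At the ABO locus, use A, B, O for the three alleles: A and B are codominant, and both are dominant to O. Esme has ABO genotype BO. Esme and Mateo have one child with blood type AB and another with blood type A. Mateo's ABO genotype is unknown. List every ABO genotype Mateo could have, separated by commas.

For each candidate genotype of Mateo, check whether crossing it with BO can produce every observed child phenotype.
  AA → possible child types {A, AB} ✓
  AB → possible child types {A, B, AB} ✓
  AO → possible child types {O, A, B, AB} ✓
  BB → possible child types {B} ✗
  BO → possible child types {O, B} ✗
  OO → possible child types {O, B} ✗

AA, AB, AO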